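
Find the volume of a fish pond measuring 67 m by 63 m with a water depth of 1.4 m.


Base area = L * W = 67 * 63 = 4221 m^2
Volume = area * depth = 4221 * 1.4 = 5909.4 m^3

5909.4 m^3


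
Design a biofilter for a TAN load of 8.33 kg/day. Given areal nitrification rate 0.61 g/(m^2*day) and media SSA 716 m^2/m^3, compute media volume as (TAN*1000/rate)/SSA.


A = 8.33*1000 / 0.61 = 13655.738 m^2
V = 13655.738 / 716 = 19.0723

19.0723 m^3


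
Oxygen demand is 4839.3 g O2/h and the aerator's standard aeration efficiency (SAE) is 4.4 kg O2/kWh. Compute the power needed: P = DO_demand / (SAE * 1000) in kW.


SAE in g O2/kWh = 4.4 * 1000 = 4400 g/kWh
P = DO_demand / SAE_g = 4839.3 / 4400 = 1.09984 kW

1.09984 kW


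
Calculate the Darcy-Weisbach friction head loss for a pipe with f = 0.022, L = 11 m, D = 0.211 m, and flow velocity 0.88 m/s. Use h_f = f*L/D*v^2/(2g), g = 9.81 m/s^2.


v^2 = 0.88^2 = 0.7744 m^2/s^2
L/D = 11/0.211 = 52.132701
h_f = f*(L/D)*v^2/(2g) = 0.022 * 52.132701 * 0.7744 / 19.62 = 0.0452688 m

0.0452688 m


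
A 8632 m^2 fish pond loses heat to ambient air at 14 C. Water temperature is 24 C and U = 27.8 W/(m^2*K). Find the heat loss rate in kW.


Temperature difference dT = 24 - 14 = 10 K
Heat loss (W) = U * A * dT = 27.8 * 8632 * 10 = 2399696 W
Convert to kW: 2399696 / 1000 = 2399.696 kW

2399.696 kW


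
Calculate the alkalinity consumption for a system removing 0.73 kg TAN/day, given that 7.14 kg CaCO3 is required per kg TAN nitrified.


Alkalinity factor: 7.14 kg CaCO3 consumed per kg TAN nitrified
alk = 0.73 kg TAN * 7.14 = 5.2122 kg CaCO3/day

5.2122 kg CaCO3/day


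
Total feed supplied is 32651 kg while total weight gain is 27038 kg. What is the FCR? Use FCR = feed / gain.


FCR = feed consumed / weight gained
FCR = 32651 kg / 27038 kg = 1.2076

1.2076


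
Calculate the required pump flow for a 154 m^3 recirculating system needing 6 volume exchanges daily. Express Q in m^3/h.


Daily recirculation volume = 154 m^3 * 6 = 924 m^3/day
Flow rate Q = daily volume / 24 h = 924 / 24 = 38.5 m^3/h

38.5 m^3/h


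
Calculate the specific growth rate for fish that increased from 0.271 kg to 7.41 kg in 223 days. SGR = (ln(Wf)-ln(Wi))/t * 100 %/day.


ln(W_f) = ln(7.41) = 2.0028304
ln(W_i) = ln(0.271) = -1.3056365
ln(W_f) - ln(W_i) = 2.0028304 - -1.3056365 = 3.3084669
SGR = 3.3084669 / 223 * 100 = 1.48362 %/day

1.48362 %/day


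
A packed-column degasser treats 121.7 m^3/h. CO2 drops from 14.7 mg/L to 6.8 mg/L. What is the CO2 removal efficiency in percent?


CO2_out / CO2_in = 6.8 / 14.7 = 0.46258503
Fraction remaining = 0.46258503
efficiency = (1 - 0.46258503) * 100 = 53.7415 %

53.7415 %


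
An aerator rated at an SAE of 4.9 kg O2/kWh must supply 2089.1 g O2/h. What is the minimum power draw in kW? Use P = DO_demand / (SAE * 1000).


SAE in g O2/kWh = 4.9 * 1000 = 4900 g/kWh
P = DO_demand / SAE_g = 2089.1 / 4900 = 0.426347 kW

0.426347 kW


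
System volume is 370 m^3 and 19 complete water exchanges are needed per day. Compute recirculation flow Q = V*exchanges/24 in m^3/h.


Daily recirculation volume = 370 m^3 * 19 = 7030 m^3/day
Flow rate Q = daily volume / 24 h = 7030 / 24 = 292.917 m^3/h

292.917 m^3/h


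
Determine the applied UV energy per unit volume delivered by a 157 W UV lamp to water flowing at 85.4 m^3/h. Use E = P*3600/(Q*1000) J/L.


Energy delivered per hour = 157 W * 3600 s = 565200 J/h
Volume treated per hour = 85.4 m^3/h * 1000 = 85400 L/h
dose = 565200 / 85400 = 6.61827 J/L

6.61827 J/L


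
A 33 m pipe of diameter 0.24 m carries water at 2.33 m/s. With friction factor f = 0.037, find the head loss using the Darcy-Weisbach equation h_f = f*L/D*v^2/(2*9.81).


v^2 = 2.33^2 = 5.4289 m^2/s^2
L/D = 33/0.24 = 137.5
h_f = f*(L/D)*v^2/(2g) = 0.037 * 137.5 * 5.4289 / 19.62 = 1.40772 m

1.40772 m


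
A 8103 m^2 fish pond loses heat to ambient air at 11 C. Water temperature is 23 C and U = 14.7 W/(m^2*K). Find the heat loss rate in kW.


Temperature difference dT = 23 - 11 = 12 K
Heat loss (W) = U * A * dT = 14.7 * 8103 * 12 = 1429369.2 W
Convert to kW: 1429369.2 / 1000 = 1429.3692 kW

1429.3692 kW


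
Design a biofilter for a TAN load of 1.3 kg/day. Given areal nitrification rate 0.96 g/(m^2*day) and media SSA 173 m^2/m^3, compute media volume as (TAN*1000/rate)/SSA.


A = 1.3*1000 / 0.96 = 1354.1667 m^2
V = 1354.1667 / 173 = 7.82755

7.82755 m^3


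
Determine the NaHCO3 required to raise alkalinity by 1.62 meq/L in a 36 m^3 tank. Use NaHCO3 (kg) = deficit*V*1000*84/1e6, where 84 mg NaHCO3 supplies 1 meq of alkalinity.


Tank volume in L = 36 m^3 * 1000 = 36000 L
Total meq required = 1.62 meq/L * 36000 L = 58320 meq
NaHCO3 mass = 58320 meq * 84 mg/meq / 1e6 = 4.89888 kg

4.89888 kg


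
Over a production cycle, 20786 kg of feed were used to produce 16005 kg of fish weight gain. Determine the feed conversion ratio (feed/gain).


FCR = feed consumed / weight gained
FCR = 20786 kg / 16005 kg = 1.29872

1.29872


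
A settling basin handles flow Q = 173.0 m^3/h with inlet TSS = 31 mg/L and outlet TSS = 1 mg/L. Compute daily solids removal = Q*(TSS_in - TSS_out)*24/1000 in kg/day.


Concentration drop: TSS_in - TSS_out = 31 - 1 = 30 mg/L
Hourly solids removed = Q * dTSS = 173.0 m^3/h * 30 mg/L = 5190 g/h  (m^3/h * mg/L = g/h)
Daily solids removed = 5190 * 24 = 124560 g/day
Convert g to kg: 124560 / 1000 = 124.56 kg/day

124.56 kg/day


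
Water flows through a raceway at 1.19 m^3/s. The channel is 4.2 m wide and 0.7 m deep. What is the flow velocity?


Cross-sectional area = W * d = 4.2 * 0.7 = 2.94 m^2
Velocity = Q / A = 1.19 / 2.94 = 0.404762 m/s

0.404762 m/s


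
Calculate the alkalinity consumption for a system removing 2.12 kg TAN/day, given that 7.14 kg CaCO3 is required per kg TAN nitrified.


Alkalinity factor: 7.14 kg CaCO3 consumed per kg TAN nitrified
alk = 2.12 kg TAN * 7.14 = 15.1368 kg CaCO3/day

15.1368 kg CaCO3/day


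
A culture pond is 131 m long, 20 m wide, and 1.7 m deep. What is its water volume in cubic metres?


Base area = L * W = 131 * 20 = 2620 m^2
Volume = area * depth = 2620 * 1.7 = 4454 m^3

4454 m^3


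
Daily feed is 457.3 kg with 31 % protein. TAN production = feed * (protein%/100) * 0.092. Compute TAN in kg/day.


Protein in feed = 457.3 * 31/100 = 141.763 kg/day
TAN = protein * 0.092 = 141.763 * 0.092 = 13.042196 kg/day

13.042196 kg/day


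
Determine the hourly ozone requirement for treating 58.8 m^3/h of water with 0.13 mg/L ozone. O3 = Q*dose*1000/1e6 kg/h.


O3 demand (mg/h) = Q * dose * 1000 = 58.8 * 0.13 * 1000 = 7644 mg/h
Convert mg to kg: 7644 / 1e6 = 0.007644 kg/h

0.007644 kg/h


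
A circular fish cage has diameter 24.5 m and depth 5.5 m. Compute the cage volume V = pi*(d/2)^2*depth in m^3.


r = d/2 = 24.5/2 = 12.25 m
Base area = pi*r^2 = pi*12.25^2 = 471.43525 m^2
Volume = 471.43525 * 5.5 = 2592.89 m^3

2592.89 m^3


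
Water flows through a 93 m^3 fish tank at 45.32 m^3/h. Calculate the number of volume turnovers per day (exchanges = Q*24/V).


Daily flow volume = 45.32 m^3/h * 24 h = 1087.68 m^3/day
Exchanges = daily flow / tank volume = 1087.68 / 93 = 11.6955 exchanges/day

11.6955 exchanges/day


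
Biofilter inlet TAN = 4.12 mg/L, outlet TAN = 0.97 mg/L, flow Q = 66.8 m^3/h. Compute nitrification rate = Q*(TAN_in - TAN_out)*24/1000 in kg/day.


Concentration drop: TAN_in - TAN_out = 4.12 - 0.97 = 3.15 mg/L
Hourly TAN removed = Q * dTAN = 66.8 m^3/h * 3.15 mg/L = 210.42 g/h  (m^3/h * mg/L = g/h)
Daily TAN removed = 210.42 * 24 = 5050.08 g/day
Convert to kg/day: 5050.08 / 1000 = 5.05008 kg/day

5.05008 kg/day


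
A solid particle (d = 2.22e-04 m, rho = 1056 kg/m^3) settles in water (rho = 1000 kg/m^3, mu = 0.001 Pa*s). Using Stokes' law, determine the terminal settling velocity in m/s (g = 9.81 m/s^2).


Density difference: rho_p - rho_f = 1056 - 1000 = 56 kg/m^3
d^2 = (2.22e-04)^2 = 4.9284e-08 m^2
Numerator = (rho_p - rho_f) * g * d^2 = 56 * 9.81 * 4.9284e-08 = 2.7074658e-05
Denominator = 18 * mu = 18 * 0.001 = 0.018
v_s = 2.7074658e-05 / 0.018 = 0.00150415 m/s
Check: Re = rho_f * v_s * d / mu = 1000 * 0.00150415 * 2.22e-04 / 0.001 = 0.334 < 1, so Stokes' law applies.

0.00150415 m/s


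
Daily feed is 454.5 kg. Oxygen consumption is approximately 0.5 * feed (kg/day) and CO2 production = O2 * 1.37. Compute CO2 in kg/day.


O2 = 454.5 * 0.5 = 227.25
CO2 = 227.25 * 1.37 = 311.3325

311.3325 kg/day


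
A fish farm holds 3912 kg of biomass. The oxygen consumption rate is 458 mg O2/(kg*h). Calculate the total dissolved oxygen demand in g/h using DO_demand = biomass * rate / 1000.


Total O2 consumption (mg/h) = 3912 kg * 458 mg/(kg*h) = 1791696 mg/h
Convert to g/h: 1791696 / 1000 = 1791.696 g/h

1791.696 g/h


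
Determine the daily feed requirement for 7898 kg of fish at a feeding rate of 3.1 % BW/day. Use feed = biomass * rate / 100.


Feeding rate fraction = 3.1% / 100 = 0.031
Daily feed = 7898 kg * 0.031 = 244.838 kg/day

244.838 kg/day


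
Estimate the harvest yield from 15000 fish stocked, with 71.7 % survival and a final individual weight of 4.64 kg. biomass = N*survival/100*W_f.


Survivors = 15000 * 71.7/100 = 10755 fish
Harvest biomass = survivors * W_f = 10755 * 4.64 = 49903.2 kg

49903.2 kg


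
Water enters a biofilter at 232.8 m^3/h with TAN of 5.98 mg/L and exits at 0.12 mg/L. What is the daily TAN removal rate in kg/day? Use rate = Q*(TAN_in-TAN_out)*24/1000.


Concentration drop: TAN_in - TAN_out = 5.98 - 0.12 = 5.86 mg/L
Hourly TAN removed = Q * dTAN = 232.8 m^3/h * 5.86 mg/L = 1364.208 g/h  (m^3/h * mg/L = g/h)
Daily TAN removed = 1364.208 * 24 = 32740.992 g/day
Convert to kg/day: 32740.992 / 1000 = 32.740992 kg/day

32.740992 kg/day


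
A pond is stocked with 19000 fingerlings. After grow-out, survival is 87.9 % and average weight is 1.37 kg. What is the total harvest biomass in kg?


Survivors = 19000 * 87.9/100 = 16701 fish
Harvest biomass = survivors * W_f = 16701 * 1.37 = 22880.37 kg

22880.37 kg


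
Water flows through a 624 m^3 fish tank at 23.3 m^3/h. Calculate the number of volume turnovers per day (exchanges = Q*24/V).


Daily flow volume = 23.3 m^3/h * 24 h = 559.2 m^3/day
Exchanges = daily flow / tank volume = 559.2 / 624 = 0.896154 exchanges/day

0.896154 exchanges/day


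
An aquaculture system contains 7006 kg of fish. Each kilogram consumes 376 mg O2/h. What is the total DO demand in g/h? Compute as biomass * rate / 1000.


Total O2 consumption (mg/h) = 7006 kg * 376 mg/(kg*h) = 2634256 mg/h
Convert to g/h: 2634256 / 1000 = 2634.256 g/h

2634.256 g/h


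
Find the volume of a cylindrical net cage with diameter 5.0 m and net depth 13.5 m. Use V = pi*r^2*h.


r = d/2 = 5.0/2 = 2.5 m
Base area = pi*r^2 = pi*2.5^2 = 19.634954 m^2
Volume = 19.634954 * 13.5 = 265.072 m^3

265.072 m^3


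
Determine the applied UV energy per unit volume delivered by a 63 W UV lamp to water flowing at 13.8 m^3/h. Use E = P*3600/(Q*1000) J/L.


Energy delivered per hour = 63 W * 3600 s = 226800 J/h
Volume treated per hour = 13.8 m^3/h * 1000 = 13800 L/h
dose = 226800 / 13800 = 16.4348 J/L

16.4348 J/L


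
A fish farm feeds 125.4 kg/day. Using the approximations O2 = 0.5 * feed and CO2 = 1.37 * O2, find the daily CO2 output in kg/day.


O2 = 125.4 * 0.5 = 62.7
CO2 = 62.7 * 1.37 = 85.899

85.899 kg/day


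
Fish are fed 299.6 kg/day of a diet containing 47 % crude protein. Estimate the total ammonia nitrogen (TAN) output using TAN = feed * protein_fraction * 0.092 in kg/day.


Protein in feed = 299.6 * 47/100 = 140.812 kg/day
TAN = protein * 0.092 = 140.812 * 0.092 = 12.954704 kg/day

12.954704 kg/day


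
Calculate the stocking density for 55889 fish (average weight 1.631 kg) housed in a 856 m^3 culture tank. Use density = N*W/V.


Total biomass = 55889 fish * 1.631 kg = 91154.959 kg
Density = total biomass / volume = 91154.959 / 856 = 106.489 kg/m^3

106.489 kg/m^3


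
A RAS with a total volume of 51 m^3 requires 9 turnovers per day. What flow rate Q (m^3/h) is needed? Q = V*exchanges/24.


Daily recirculation volume = 51 m^3 * 9 = 459 m^3/day
Flow rate Q = daily volume / 24 h = 459 / 24 = 19.125 m^3/h

19.125 m^3/h


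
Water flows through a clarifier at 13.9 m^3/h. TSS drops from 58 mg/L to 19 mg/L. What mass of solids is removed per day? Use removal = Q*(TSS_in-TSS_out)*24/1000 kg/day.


Concentration drop: TSS_in - TSS_out = 58 - 19 = 39 mg/L
Hourly solids removed = Q * dTSS = 13.9 m^3/h * 39 mg/L = 542.1 g/h  (m^3/h * mg/L = g/h)
Daily solids removed = 542.1 * 24 = 13010.4 g/day
Convert g to kg: 13010.4 / 1000 = 13.0104 kg/day

13.0104 kg/day


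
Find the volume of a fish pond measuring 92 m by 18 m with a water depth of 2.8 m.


Base area = L * W = 92 * 18 = 1656 m^2
Volume = area * depth = 1656 * 2.8 = 4636.8 m^3

4636.8 m^3


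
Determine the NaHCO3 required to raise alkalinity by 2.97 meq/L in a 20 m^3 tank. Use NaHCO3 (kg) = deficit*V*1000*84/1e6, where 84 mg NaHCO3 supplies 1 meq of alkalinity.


Tank volume in L = 20 m^3 * 1000 = 20000 L
Total meq required = 2.97 meq/L * 20000 L = 59400 meq
NaHCO3 mass = 59400 meq * 84 mg/meq / 1e6 = 4.9896 kg

4.9896 kg


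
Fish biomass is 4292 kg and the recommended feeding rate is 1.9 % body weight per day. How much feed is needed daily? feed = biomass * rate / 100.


Feeding rate fraction = 1.9% / 100 = 0.019
Daily feed = 4292 kg * 0.019 = 81.548 kg/day

81.548 kg/day


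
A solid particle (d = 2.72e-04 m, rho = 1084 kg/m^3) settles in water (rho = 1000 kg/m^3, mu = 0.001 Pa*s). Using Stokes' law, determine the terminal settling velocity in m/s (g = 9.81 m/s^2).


Density difference: rho_p - rho_f = 1084 - 1000 = 84 kg/m^3
d^2 = (2.72e-04)^2 = 7.3984e-08 m^2
Numerator = (rho_p - rho_f) * g * d^2 = 84 * 9.81 * 7.3984e-08 = 6.0965775e-05
Denominator = 18 * mu = 18 * 0.001 = 0.018
v_s = 6.0965775e-05 / 0.018 = 0.00338699 m/s
Check: Re = rho_f * v_s * d / mu = 1000 * 0.00338699 * 2.72e-04 / 0.001 = 0.921 < 1, so Stokes' law applies.

0.00338699 m/s


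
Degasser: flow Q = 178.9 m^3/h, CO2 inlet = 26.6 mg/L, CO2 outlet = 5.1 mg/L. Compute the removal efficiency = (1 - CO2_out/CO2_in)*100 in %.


CO2_out / CO2_in = 5.1 / 26.6 = 0.19172932
Fraction remaining = 0.19172932
efficiency = (1 - 0.19172932) * 100 = 80.8271 %

80.8271 %


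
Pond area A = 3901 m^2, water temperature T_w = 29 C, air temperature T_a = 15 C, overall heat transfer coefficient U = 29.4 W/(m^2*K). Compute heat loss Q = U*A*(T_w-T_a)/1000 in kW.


Temperature difference dT = 29 - 15 = 14 K
Heat loss (W) = U * A * dT = 29.4 * 3901 * 14 = 1605651.6 W
Convert to kW: 1605651.6 / 1000 = 1605.6516 kW

1605.6516 kW


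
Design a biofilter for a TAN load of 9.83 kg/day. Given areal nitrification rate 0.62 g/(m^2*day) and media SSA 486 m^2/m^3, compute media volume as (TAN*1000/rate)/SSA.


A = 9.83*1000 / 0.62 = 15854.839 m^2
V = 15854.839 / 486 = 32.6231

32.6231 m^3


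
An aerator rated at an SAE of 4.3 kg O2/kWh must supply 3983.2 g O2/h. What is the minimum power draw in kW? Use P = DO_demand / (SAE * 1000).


SAE in g O2/kWh = 4.3 * 1000 = 4300 g/kWh
P = DO_demand / SAE_g = 3983.2 / 4300 = 0.926326 kW

0.926326 kW


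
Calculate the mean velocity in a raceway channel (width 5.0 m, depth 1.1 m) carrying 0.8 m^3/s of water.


Cross-sectional area = W * d = 5.0 * 1.1 = 5.5 m^2
Velocity = Q / A = 0.8 / 5.5 = 0.145455 m/s

0.145455 m/s


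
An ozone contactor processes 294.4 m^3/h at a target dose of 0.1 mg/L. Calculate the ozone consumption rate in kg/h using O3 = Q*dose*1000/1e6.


O3 demand (mg/h) = Q * dose * 1000 = 294.4 * 0.1 * 1000 = 29440 mg/h
Convert mg to kg: 29440 / 1e6 = 0.02944 kg/h

0.02944 kg/h


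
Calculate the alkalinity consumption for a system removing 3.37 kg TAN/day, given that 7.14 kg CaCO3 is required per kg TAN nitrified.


Alkalinity factor: 7.14 kg CaCO3 consumed per kg TAN nitrified
alk = 3.37 kg TAN * 7.14 = 24.0618 kg CaCO3/day

24.0618 kg CaCO3/day


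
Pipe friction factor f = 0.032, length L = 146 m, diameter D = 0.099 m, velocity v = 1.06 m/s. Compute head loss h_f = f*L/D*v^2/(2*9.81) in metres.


v^2 = 1.06^2 = 1.1236 m^2/s^2
L/D = 146/0.099 = 1474.7475
h_f = f*(L/D)*v^2/(2g) = 0.032 * 1474.7475 * 1.1236 / 19.62 = 2.70259 m

2.70259 m


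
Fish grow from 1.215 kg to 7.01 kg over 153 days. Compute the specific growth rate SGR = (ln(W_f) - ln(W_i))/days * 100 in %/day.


ln(W_f) = ln(7.01) = 1.9473377
ln(W_i) = ln(1.215) = 0.19474408
ln(W_f) - ln(W_i) = 1.9473377 - 0.19474408 = 1.7525936
SGR = 1.7525936 / 153 * 100 = 1.14549 %/day

1.14549 %/day


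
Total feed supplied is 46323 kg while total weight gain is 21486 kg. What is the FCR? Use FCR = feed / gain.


FCR = feed consumed / weight gained
FCR = 46323 kg / 21486 kg = 2.15596

2.15596


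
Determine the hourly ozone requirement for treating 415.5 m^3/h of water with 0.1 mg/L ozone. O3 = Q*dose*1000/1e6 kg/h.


O3 demand (mg/h) = Q * dose * 1000 = 415.5 * 0.1 * 1000 = 41550 mg/h
Convert mg to kg: 41550 / 1e6 = 0.04155 kg/h

0.04155 kg/h


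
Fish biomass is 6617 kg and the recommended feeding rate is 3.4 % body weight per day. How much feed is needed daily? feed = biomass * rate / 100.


Feeding rate fraction = 3.4% / 100 = 0.034
Daily feed = 6617 kg * 0.034 = 224.978 kg/day

224.978 kg/day


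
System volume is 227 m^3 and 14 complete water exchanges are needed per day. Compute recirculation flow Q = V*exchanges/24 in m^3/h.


Daily recirculation volume = 227 m^3 * 14 = 3178 m^3/day
Flow rate Q = daily volume / 24 h = 3178 / 24 = 132.417 m^3/h

132.417 m^3/h


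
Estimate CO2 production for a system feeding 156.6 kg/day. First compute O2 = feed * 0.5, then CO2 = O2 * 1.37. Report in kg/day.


O2 = 156.6 * 0.5 = 78.3
CO2 = 78.3 * 1.37 = 107.271

107.271 kg/day


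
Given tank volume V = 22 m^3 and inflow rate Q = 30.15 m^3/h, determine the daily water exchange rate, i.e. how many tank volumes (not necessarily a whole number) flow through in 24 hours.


Daily flow volume = 30.15 m^3/h * 24 h = 723.6 m^3/day
Exchanges = daily flow / tank volume = 723.6 / 22 = 32.8909 exchanges/day

32.8909 exchanges/day


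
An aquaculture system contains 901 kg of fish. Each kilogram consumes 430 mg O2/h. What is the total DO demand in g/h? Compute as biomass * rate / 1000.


Total O2 consumption (mg/h) = 901 kg * 430 mg/(kg*h) = 387430 mg/h
Convert to g/h: 387430 / 1000 = 387.43 g/h

387.43 g/h


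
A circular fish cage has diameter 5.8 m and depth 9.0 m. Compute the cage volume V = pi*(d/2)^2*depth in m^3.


r = d/2 = 5.8/2 = 2.9 m
Base area = pi*r^2 = pi*2.9^2 = 26.420794 m^2
Volume = 26.420794 * 9.0 = 237.787 m^3

237.787 m^3


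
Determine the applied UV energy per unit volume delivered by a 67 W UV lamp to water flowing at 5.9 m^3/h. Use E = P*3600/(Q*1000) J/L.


Energy delivered per hour = 67 W * 3600 s = 241200 J/h
Volume treated per hour = 5.9 m^3/h * 1000 = 5900 L/h
dose = 241200 / 5900 = 40.8814 J/L

40.8814 J/L


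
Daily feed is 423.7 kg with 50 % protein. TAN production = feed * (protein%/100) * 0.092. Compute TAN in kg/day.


Protein in feed = 423.7 * 50/100 = 211.85 kg/day
TAN = protein * 0.092 = 211.85 * 0.092 = 19.4902 kg/day

19.4902 kg/day


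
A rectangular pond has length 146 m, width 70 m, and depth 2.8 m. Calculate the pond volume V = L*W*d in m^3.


Base area = L * W = 146 * 70 = 10220 m^2
Volume = area * depth = 10220 * 2.8 = 28616 m^3

28616 m^3


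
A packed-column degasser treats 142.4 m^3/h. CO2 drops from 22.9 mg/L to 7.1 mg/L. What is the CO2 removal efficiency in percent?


CO2_out / CO2_in = 7.1 / 22.9 = 0.31004367
Fraction remaining = 0.31004367
efficiency = (1 - 0.31004367) * 100 = 68.9956 %

68.9956 %


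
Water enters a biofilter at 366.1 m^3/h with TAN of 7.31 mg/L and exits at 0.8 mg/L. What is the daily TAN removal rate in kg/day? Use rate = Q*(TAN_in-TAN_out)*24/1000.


Concentration drop: TAN_in - TAN_out = 7.31 - 0.8 = 6.51 mg/L
Hourly TAN removed = Q * dTAN = 366.1 m^3/h * 6.51 mg/L = 2383.311 g/h  (m^3/h * mg/L = g/h)
Daily TAN removed = 2383.311 * 24 = 57199.464 g/day
Convert to kg/day: 57199.464 / 1000 = 57.199464 kg/day

57.199464 kg/day


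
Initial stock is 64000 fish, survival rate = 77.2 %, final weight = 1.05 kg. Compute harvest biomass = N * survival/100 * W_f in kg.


Survivors = 64000 * 77.2/100 = 49408 fish
Harvest biomass = survivors * W_f = 49408 * 1.05 = 51878.4 kg

51878.4 kg


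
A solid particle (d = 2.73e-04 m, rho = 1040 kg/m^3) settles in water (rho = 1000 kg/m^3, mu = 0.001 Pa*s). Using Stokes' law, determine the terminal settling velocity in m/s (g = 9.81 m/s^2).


Density difference: rho_p - rho_f = 1040 - 1000 = 40 kg/m^3
d^2 = (2.73e-04)^2 = 7.4529e-08 m^2
Numerator = (rho_p - rho_f) * g * d^2 = 40 * 9.81 * 7.4529e-08 = 2.924518e-05
Denominator = 18 * mu = 18 * 0.001 = 0.018
v_s = 2.924518e-05 / 0.018 = 0.00162473 m/s
Check: Re = rho_f * v_s * d / mu = 1000 * 0.00162473 * 2.73e-04 / 0.001 = 0.444 < 1, so Stokes' law applies.

0.00162473 m/s


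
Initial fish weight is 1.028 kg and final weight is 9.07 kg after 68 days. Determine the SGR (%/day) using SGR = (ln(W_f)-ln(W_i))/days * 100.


ln(W_f) = ln(9.07) = 2.2049723
ln(W_i) = ln(1.028) = 0.027615167
ln(W_f) - ln(W_i) = 2.2049723 - 0.027615167 = 2.1773571
SGR = 2.1773571 / 68 * 100 = 3.202 %/day

3.202 %/day


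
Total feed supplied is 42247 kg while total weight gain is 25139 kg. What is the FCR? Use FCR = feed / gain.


FCR = feed consumed / weight gained
FCR = 42247 kg / 25139 kg = 1.68054

1.68054


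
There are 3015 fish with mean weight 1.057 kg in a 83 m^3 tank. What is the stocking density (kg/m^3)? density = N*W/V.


Total biomass = 3015 fish * 1.057 kg = 3186.855 kg
Density = total biomass / volume = 3186.855 / 83 = 38.3958 kg/m^3

38.3958 kg/m^3


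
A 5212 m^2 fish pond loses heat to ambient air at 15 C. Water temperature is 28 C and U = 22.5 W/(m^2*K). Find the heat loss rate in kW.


Temperature difference dT = 28 - 15 = 13 K
Heat loss (W) = U * A * dT = 22.5 * 5212 * 13 = 1524510 W
Convert to kW: 1524510 / 1000 = 1524.51 kW

1524.51 kW


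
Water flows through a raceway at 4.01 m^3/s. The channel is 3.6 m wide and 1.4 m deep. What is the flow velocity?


Cross-sectional area = W * d = 3.6 * 1.4 = 5.04 m^2
Velocity = Q / A = 4.01 / 5.04 = 0.795635 m/s

0.795635 m/s


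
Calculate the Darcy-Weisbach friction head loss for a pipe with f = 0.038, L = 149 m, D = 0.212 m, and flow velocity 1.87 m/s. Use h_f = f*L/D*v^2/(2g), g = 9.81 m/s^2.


v^2 = 1.87^2 = 3.4969 m^2/s^2
L/D = 149/0.212 = 702.83019
h_f = f*(L/D)*v^2/(2g) = 0.038 * 702.83019 * 3.4969 / 19.62 = 4.76012 m

4.76012 m


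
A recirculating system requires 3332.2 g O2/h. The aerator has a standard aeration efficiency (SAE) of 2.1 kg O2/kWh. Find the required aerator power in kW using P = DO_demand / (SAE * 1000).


SAE in g O2/kWh = 2.1 * 1000 = 2100 g/kWh
P = DO_demand / SAE_g = 3332.2 / 2100 = 1.58676 kW

1.58676 kW


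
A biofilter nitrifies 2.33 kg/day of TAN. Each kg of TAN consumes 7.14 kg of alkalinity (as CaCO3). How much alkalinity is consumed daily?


Alkalinity factor: 7.14 kg CaCO3 consumed per kg TAN nitrified
alk = 2.33 kg TAN * 7.14 = 16.6362 kg CaCO3/day

16.6362 kg CaCO3/day


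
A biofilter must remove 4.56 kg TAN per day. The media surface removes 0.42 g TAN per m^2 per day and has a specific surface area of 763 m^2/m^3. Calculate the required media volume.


A = 4.56*1000 / 0.42 = 10857.143 m^2
V = 10857.143 / 763 = 14.2295

14.2295 m^3


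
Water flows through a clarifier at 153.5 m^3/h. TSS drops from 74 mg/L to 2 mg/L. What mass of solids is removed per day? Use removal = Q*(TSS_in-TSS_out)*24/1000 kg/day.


Concentration drop: TSS_in - TSS_out = 74 - 2 = 72 mg/L
Hourly solids removed = Q * dTSS = 153.5 m^3/h * 72 mg/L = 11052 g/h  (m^3/h * mg/L = g/h)
Daily solids removed = 11052 * 24 = 265248 g/day
Convert g to kg: 265248 / 1000 = 265.248 kg/day

265.248 kg/day


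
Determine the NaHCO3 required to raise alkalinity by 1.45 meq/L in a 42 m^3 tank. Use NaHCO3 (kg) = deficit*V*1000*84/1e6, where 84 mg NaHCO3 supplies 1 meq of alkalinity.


Tank volume in L = 42 m^3 * 1000 = 42000 L
Total meq required = 1.45 meq/L * 42000 L = 60900 meq
NaHCO3 mass = 60900 meq * 84 mg/meq / 1e6 = 5.1156 kg

5.1156 kg


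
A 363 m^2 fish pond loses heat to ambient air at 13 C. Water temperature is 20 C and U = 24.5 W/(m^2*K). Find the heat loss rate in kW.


Temperature difference dT = 20 - 13 = 7 K
Heat loss (W) = U * A * dT = 24.5 * 363 * 7 = 62254.5 W
Convert to kW: 62254.5 / 1000 = 62.2545 kW

62.2545 kW


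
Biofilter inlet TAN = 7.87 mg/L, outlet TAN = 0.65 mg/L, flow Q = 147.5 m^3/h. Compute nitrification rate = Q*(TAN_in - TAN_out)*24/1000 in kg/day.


Concentration drop: TAN_in - TAN_out = 7.87 - 0.65 = 7.22 mg/L
Hourly TAN removed = Q * dTAN = 147.5 m^3/h * 7.22 mg/L = 1064.95 g/h  (m^3/h * mg/L = g/h)
Daily TAN removed = 1064.95 * 24 = 25558.8 g/day
Convert to kg/day: 25558.8 / 1000 = 25.5588 kg/day

25.5588 kg/day


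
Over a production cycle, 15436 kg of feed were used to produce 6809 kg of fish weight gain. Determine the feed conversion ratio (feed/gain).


FCR = feed consumed / weight gained
FCR = 15436 kg / 6809 kg = 2.267

2.267


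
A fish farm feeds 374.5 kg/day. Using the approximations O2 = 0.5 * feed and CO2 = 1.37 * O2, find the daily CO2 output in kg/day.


O2 = 374.5 * 0.5 = 187.25
CO2 = 187.25 * 1.37 = 256.5325

256.5325 kg/day


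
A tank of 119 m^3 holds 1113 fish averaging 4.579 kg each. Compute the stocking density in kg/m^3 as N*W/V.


Total biomass = 1113 fish * 4.579 kg = 5096.427 kg
Density = total biomass / volume = 5096.427 / 119 = 42.8271 kg/m^3

42.8271 kg/m^3


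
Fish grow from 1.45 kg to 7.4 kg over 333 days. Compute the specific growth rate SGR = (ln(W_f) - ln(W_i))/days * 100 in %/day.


ln(W_f) = ln(7.4) = 2.00148
ln(W_i) = ln(1.45) = 0.37156356
ln(W_f) - ln(W_i) = 2.00148 - 0.37156356 = 1.6299164
SGR = 1.6299164 / 333 * 100 = 0.489464 %/day

0.489464 %/day


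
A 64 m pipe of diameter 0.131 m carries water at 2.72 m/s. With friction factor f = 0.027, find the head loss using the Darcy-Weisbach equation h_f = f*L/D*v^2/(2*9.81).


v^2 = 2.72^2 = 7.3984 m^2/s^2
L/D = 64/0.131 = 488.54962
h_f = f*(L/D)*v^2/(2g) = 0.027 * 488.54962 * 7.3984 / 19.62 = 4.97406 m

4.97406 m


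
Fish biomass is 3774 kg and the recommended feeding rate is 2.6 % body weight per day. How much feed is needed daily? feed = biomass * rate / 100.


Feeding rate fraction = 2.6% / 100 = 0.026
Daily feed = 3774 kg * 0.026 = 98.124 kg/day

98.124 kg/day


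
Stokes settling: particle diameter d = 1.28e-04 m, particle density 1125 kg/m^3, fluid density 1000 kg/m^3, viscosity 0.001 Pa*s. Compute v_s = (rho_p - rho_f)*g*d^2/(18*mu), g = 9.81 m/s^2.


Density difference: rho_p - rho_f = 1125 - 1000 = 125 kg/m^3
d^2 = (1.28e-04)^2 = 1.6384e-08 m^2
Numerator = (rho_p - rho_f) * g * d^2 = 125 * 9.81 * 1.6384e-08 = 2.009088e-05
Denominator = 18 * mu = 18 * 0.001 = 0.018
v_s = 2.009088e-05 / 0.018 = 0.00111616 m/s
Check: Re = rho_f * v_s * d / mu = 1000 * 0.00111616 * 1.28e-04 / 0.001 = 0.143 < 1, so Stokes' law applies.

0.00111616 m/s


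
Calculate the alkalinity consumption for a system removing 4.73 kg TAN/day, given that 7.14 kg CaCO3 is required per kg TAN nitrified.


Alkalinity factor: 7.14 kg CaCO3 consumed per kg TAN nitrified
alk = 4.73 kg TAN * 7.14 = 33.7722 kg CaCO3/day

33.7722 kg CaCO3/day


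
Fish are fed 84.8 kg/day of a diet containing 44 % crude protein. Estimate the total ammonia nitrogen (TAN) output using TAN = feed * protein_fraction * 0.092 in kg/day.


Protein in feed = 84.8 * 44/100 = 37.312 kg/day
TAN = protein * 0.092 = 37.312 * 0.092 = 3.432704 kg/day

3.432704 kg/day


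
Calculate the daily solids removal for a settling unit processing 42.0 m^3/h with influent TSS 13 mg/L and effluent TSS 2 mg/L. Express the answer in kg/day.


Concentration drop: TSS_in - TSS_out = 13 - 2 = 11 mg/L
Hourly solids removed = Q * dTSS = 42.0 m^3/h * 11 mg/L = 462 g/h  (m^3/h * mg/L = g/h)
Daily solids removed = 462 * 24 = 11088 g/day
Convert g to kg: 11088 / 1000 = 11.088 kg/day

11.088 kg/day


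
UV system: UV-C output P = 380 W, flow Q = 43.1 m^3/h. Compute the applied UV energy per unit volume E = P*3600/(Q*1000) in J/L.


Energy delivered per hour = 380 W * 3600 s = 1368000 J/h
Volume treated per hour = 43.1 m^3/h * 1000 = 43100 L/h
dose = 1368000 / 43100 = 31.7401 J/L

31.7401 J/L


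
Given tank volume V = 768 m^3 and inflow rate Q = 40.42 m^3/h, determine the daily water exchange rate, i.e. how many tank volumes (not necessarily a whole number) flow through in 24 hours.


Daily flow volume = 40.42 m^3/h * 24 h = 970.08 m^3/day
Exchanges = daily flow / tank volume = 970.08 / 768 = 1.26313 exchanges/day

1.26313 exchanges/day


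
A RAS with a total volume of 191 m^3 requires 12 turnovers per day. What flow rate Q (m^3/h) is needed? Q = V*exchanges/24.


Daily recirculation volume = 191 m^3 * 12 = 2292 m^3/day
Flow rate Q = daily volume / 24 h = 2292 / 24 = 95.5 m^3/h

95.5 m^3/h


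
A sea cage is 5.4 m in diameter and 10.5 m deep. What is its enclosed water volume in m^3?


r = d/2 = 5.4/2 = 2.7 m
Base area = pi*r^2 = pi*2.7^2 = 22.90221 m^2
Volume = 22.90221 * 10.5 = 240.473 m^3

240.473 m^3


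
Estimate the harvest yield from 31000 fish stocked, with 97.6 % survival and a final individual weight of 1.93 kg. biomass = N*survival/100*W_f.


Survivors = 31000 * 97.6/100 = 30256 fish
Harvest biomass = survivors * W_f = 30256 * 1.93 = 58394.08 kg

58394.08 kg


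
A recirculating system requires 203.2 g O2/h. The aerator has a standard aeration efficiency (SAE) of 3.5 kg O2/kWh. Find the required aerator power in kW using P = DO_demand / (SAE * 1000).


SAE in g O2/kWh = 3.5 * 1000 = 3500 g/kWh
P = DO_demand / SAE_g = 203.2 / 3500 = 0.0580571 kW

0.0580571 kW


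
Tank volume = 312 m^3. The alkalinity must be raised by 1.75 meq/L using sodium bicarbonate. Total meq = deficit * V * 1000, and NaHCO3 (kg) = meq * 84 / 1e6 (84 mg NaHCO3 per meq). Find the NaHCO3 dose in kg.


Tank volume in L = 312 m^3 * 1000 = 312000 L
Total meq required = 1.75 meq/L * 312000 L = 546000 meq
NaHCO3 mass = 546000 meq * 84 mg/meq / 1e6 = 45.864 kg

45.864 kg


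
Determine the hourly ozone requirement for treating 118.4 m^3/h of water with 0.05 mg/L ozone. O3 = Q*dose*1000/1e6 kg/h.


O3 demand (mg/h) = Q * dose * 1000 = 118.4 * 0.05 * 1000 = 5920 mg/h
Convert mg to kg: 5920 / 1e6 = 0.00592 kg/h

0.00592 kg/h


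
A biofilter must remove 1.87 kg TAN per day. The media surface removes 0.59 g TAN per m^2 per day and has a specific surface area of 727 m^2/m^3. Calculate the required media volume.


A = 1.87*1000 / 0.59 = 3169.4915 m^2
V = 3169.4915 / 727 = 4.35969

4.35969 m^3


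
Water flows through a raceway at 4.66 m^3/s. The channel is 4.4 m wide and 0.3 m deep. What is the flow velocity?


Cross-sectional area = W * d = 4.4 * 0.3 = 1.32 m^2
Velocity = Q / A = 4.66 / 1.32 = 3.5303 m/s

3.5303 m/s


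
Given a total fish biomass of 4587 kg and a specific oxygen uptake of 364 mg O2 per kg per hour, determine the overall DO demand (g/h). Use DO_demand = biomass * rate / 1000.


Total O2 consumption (mg/h) = 4587 kg * 364 mg/(kg*h) = 1669668 mg/h
Convert to g/h: 1669668 / 1000 = 1669.668 g/h

1669.668 g/h


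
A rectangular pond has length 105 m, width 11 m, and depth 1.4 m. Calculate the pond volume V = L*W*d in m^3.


Base area = L * W = 105 * 11 = 1155 m^2
Volume = area * depth = 1155 * 1.4 = 1617 m^3

1617 m^3


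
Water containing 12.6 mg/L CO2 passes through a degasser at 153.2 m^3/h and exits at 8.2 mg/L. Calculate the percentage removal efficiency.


CO2_out / CO2_in = 8.2 / 12.6 = 0.65079365
Fraction remaining = 0.65079365
efficiency = (1 - 0.65079365) * 100 = 34.9206 %

34.9206 %


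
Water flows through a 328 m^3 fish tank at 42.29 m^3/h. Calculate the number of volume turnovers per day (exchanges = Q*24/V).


Daily flow volume = 42.29 m^3/h * 24 h = 1014.96 m^3/day
Exchanges = daily flow / tank volume = 1014.96 / 328 = 3.09439 exchanges/day

3.09439 exchanges/day


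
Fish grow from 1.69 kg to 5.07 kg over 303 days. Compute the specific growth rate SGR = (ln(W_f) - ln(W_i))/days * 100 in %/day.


ln(W_f) = ln(5.07) = 1.6233408
ln(W_i) = ln(1.69) = 0.52472853
ln(W_f) - ln(W_i) = 1.6233408 - 0.52472853 = 1.0986123
SGR = 1.0986123 / 303 * 100 = 0.362578 %/day

0.362578 %/day


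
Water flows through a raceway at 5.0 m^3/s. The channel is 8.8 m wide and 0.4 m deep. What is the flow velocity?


Cross-sectional area = W * d = 8.8 * 0.4 = 3.52 m^2
Velocity = Q / A = 5.0 / 3.52 = 1.42045 m/s

1.42045 m/s


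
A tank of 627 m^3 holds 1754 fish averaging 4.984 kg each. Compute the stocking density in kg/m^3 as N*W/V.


Total biomass = 1754 fish * 4.984 kg = 8741.936 kg
Density = total biomass / volume = 8741.936 / 627 = 13.9425 kg/m^3

13.9425 kg/m^3


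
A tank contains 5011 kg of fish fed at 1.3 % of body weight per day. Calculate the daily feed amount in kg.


Feeding rate fraction = 1.3% / 100 = 0.013
Daily feed = 5011 kg * 0.013 = 65.143 kg/day

65.143 kg/day


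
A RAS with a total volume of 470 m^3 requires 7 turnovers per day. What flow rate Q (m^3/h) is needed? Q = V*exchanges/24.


Daily recirculation volume = 470 m^3 * 7 = 3290 m^3/day
Flow rate Q = daily volume / 24 h = 3290 / 24 = 137.083 m^3/h

137.083 m^3/h


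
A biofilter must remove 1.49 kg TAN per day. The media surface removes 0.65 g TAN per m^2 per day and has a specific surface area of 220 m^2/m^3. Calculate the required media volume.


A = 1.49*1000 / 0.65 = 2292.3077 m^2
V = 2292.3077 / 220 = 10.4196

10.4196 m^3


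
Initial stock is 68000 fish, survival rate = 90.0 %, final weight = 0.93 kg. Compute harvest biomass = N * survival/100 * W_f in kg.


Survivors = 68000 * 90.0/100 = 61200 fish
Harvest biomass = survivors * W_f = 61200 * 0.93 = 56916 kg

56916 kg


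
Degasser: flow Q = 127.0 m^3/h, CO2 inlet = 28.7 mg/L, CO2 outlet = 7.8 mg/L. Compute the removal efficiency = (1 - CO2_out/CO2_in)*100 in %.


CO2_out / CO2_in = 7.8 / 28.7 = 0.271777
Fraction remaining = 0.271777
efficiency = (1 - 0.271777) * 100 = 72.8223 %

72.8223 %


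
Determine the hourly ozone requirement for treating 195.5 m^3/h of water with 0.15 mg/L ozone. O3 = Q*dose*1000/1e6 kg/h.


O3 demand (mg/h) = Q * dose * 1000 = 195.5 * 0.15 * 1000 = 29325 mg/h
Convert mg to kg: 29325 / 1e6 = 0.029325 kg/h

0.029325 kg/h


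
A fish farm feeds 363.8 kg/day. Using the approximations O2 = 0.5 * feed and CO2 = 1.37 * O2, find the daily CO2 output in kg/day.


O2 = 363.8 * 0.5 = 181.9
CO2 = 181.9 * 1.37 = 249.203

249.203 kg/day


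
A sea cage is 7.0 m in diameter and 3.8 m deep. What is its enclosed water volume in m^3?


r = d/2 = 7.0/2 = 3.5 m
Base area = pi*r^2 = pi*3.5^2 = 38.48451 m^2
Volume = 38.48451 * 3.8 = 146.241 m^3

146.241 m^3


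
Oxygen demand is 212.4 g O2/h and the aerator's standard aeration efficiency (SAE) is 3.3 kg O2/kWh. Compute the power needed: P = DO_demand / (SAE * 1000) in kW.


SAE in g O2/kWh = 3.3 * 1000 = 3300 g/kWh
P = DO_demand / SAE_g = 212.4 / 3300 = 0.0643636 kW

0.0643636 kW


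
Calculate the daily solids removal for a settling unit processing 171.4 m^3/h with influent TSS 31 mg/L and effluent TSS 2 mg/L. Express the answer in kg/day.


Concentration drop: TSS_in - TSS_out = 31 - 2 = 29 mg/L
Hourly solids removed = Q * dTSS = 171.4 m^3/h * 29 mg/L = 4970.6 g/h  (m^3/h * mg/L = g/h)
Daily solids removed = 4970.6 * 24 = 119294.4 g/day
Convert g to kg: 119294.4 / 1000 = 119.2944 kg/day

119.2944 kg/day


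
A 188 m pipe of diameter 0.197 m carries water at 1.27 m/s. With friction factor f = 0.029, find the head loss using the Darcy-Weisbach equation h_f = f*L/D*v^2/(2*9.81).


v^2 = 1.27^2 = 1.6129 m^2/s^2
L/D = 188/0.197 = 954.31472
h_f = f*(L/D)*v^2/(2g) = 0.029 * 954.31472 * 1.6129 / 19.62 = 2.27509 m

2.27509 m


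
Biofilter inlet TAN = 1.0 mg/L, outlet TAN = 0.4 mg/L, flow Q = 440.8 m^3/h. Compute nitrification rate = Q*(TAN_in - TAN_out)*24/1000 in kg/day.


Concentration drop: TAN_in - TAN_out = 1.0 - 0.4 = 0.6 mg/L
Hourly TAN removed = Q * dTAN = 440.8 m^3/h * 0.6 mg/L = 264.48 g/h  (m^3/h * mg/L = g/h)
Daily TAN removed = 264.48 * 24 = 6347.52 g/day
Convert to kg/day: 6347.52 / 1000 = 6.34752 kg/day

6.34752 kg/day


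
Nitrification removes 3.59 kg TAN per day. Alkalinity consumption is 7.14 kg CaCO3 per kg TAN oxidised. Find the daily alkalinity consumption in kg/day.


Alkalinity factor: 7.14 kg CaCO3 consumed per kg TAN nitrified
alk = 3.59 kg TAN * 7.14 = 25.6326 kg CaCO3/day

25.6326 kg CaCO3/day


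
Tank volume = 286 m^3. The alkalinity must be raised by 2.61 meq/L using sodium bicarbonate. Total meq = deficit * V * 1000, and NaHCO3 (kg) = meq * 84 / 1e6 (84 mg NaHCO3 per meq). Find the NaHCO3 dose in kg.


Tank volume in L = 286 m^3 * 1000 = 286000 L
Total meq required = 2.61 meq/L * 286000 L = 746460 meq
NaHCO3 mass = 746460 meq * 84 mg/meq / 1e6 = 62.7026 kg

62.7026 kg


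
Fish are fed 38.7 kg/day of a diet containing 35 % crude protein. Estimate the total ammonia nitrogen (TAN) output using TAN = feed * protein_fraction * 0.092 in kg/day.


Protein in feed = 38.7 * 35/100 = 13.545 kg/day
TAN = protein * 0.092 = 13.545 * 0.092 = 1.24614 kg/day

1.24614 kg/day


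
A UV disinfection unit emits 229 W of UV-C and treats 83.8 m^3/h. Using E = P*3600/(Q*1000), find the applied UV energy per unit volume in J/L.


Energy delivered per hour = 229 W * 3600 s = 824400 J/h
Volume treated per hour = 83.8 m^3/h * 1000 = 83800 L/h
dose = 824400 / 83800 = 9.83771 J/L

9.83771 J/L


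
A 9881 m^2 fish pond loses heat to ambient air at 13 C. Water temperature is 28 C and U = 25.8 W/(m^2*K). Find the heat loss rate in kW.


Temperature difference dT = 28 - 13 = 15 K
Heat loss (W) = U * A * dT = 25.8 * 9881 * 15 = 3823947 W
Convert to kW: 3823947 / 1000 = 3823.947 kW

3823.947 kW


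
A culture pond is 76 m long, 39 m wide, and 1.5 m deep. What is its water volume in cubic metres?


Base area = L * W = 76 * 39 = 2964 m^2
Volume = area * depth = 2964 * 1.5 = 4446 m^3

4446 m^3


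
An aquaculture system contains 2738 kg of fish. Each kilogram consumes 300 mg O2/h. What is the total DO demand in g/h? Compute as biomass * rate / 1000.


Total O2 consumption (mg/h) = 2738 kg * 300 mg/(kg*h) = 821400 mg/h
Convert to g/h: 821400 / 1000 = 821.4 g/h

821.4 g/h


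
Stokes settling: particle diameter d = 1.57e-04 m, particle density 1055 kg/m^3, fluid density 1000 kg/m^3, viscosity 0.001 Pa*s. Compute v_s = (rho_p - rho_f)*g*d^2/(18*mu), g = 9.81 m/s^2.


Density difference: rho_p - rho_f = 1055 - 1000 = 55 kg/m^3
d^2 = (1.57e-04)^2 = 2.4649e-08 m^2
Numerator = (rho_p - rho_f) * g * d^2 = 55 * 9.81 * 2.4649e-08 = 1.3299368e-05
Denominator = 18 * mu = 18 * 0.001 = 0.018
v_s = 1.3299368e-05 / 0.018 = 7.38854e-04 m/s
Check: Re = rho_f * v_s * d / mu = 1000 * 7.38854e-04 * 1.57e-04 / 0.001 = 0.116 < 1, so Stokes' law applies.

7.38854e-04 m/s


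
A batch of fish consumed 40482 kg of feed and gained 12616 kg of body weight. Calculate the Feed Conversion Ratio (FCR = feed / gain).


FCR = feed consumed / weight gained
FCR = 40482 kg / 12616 kg = 3.20878

3.20878


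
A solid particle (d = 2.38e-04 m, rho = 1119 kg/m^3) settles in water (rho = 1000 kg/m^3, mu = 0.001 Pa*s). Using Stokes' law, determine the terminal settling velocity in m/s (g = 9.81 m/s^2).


Density difference: rho_p - rho_f = 1119 - 1000 = 119 kg/m^3
d^2 = (2.38e-04)^2 = 5.6644e-08 m^2
Numerator = (rho_p - rho_f) * g * d^2 = 119 * 9.81 * 5.6644e-08 = 6.6125639e-05
Denominator = 18 * mu = 18 * 0.001 = 0.018
v_s = 6.6125639e-05 / 0.018 = 0.00367365 m/s
Check: Re = rho_f * v_s * d / mu = 1000 * 0.00367365 * 2.38e-04 / 0.001 = 0.874 < 1, so Stokes' law applies.

0.00367365 m/s
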